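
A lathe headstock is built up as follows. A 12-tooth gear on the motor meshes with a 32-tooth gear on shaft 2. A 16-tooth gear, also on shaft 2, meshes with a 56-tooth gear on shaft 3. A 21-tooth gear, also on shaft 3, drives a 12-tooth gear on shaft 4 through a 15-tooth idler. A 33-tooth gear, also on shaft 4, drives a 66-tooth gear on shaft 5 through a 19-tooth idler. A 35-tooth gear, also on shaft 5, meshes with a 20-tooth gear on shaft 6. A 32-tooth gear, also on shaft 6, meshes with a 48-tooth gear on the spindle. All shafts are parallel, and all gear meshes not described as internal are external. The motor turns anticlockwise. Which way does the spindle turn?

anticlockwise

the motor → shaft 2: external mesh, 1 reversal → CW.
shaft 2 → shaft 3: external mesh, 1 reversal → CCW.
shaft 3 → shaft 4: driver → idler → driven is 2 external meshes, 2 reversals → CCW.
shaft 4 → shaft 5: driver → idler → driven is 2 external meshes, 2 reversals → CCW.
shaft 5 → shaft 6: external mesh, 1 reversal → CW.
shaft 6 → the spindle: external mesh, 1 reversal → CCW.
8 reversals in total — an even number — so the spindle turns the same way as the motor.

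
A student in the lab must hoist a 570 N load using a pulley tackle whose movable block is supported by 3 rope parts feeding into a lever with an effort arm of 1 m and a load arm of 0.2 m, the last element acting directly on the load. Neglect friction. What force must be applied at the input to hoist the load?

38 N

Block-and-tackle MA = number of supporting rope parts = 3.
Lever MA = effort arm / load arm = 1/0.2 = 5.
Combined ideal MA = 3 × 5 = 15.
Effort = load / MA = 570 / 15 = 38 N.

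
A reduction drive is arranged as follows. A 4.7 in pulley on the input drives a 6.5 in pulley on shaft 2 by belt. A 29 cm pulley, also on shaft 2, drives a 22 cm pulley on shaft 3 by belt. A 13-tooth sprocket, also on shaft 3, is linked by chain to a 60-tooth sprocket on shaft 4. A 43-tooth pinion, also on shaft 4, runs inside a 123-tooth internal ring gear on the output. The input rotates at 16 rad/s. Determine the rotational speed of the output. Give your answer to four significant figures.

Belt: ratio = 6.5/4.7 = 1.383, so shaft 2 turns at 16 / 1.383 = 11.569 rad/s.
Belt: ratio = 22/29 = 0.75862, so shaft 3 turns at 11.569 / 0.75862 = 15.25 rad/s.
Chain: ratio = 60/13 = 4.6154, so shaft 4 turns at 15.25 / 4.6154 = 3.3042 rad/s.
Internal gear: ratio = 123/43 = 2.8605, so the output turns at 3.3042 / 2.8605 = 1.1551 rad/s.

1.155 rad/s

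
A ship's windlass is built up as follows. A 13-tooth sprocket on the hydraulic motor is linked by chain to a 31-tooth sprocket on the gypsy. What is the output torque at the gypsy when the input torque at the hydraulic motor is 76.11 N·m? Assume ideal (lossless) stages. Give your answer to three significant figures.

chain 31/13 = 2.3846 → τ = 76.11·2.3846 = 181.49 N·m

181 N·m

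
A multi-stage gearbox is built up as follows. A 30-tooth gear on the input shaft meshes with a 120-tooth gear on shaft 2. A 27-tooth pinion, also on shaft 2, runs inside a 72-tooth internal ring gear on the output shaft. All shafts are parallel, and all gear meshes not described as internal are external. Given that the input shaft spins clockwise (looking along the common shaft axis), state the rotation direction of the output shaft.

counterclockwise

the input shaft → shaft 2: external mesh, 1 reversal → CCW.
shaft 2 → the output shaft: internal mesh, same direction → CCW.
1 reversal in total — an odd number — so the output shaft turns opposite to the input shaft.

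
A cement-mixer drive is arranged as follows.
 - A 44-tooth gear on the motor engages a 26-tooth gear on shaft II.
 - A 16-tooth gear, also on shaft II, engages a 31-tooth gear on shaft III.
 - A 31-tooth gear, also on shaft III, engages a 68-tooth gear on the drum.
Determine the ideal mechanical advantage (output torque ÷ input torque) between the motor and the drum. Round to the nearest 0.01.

Each stage contributes driven/driver: gear mesh 26/44 = 0.59091, gear mesh 31/16 = 1.9375, gear mesh 68/31 = 2.1935.
Overall: 0.59091 × 1.9375 × 2.1935 = 2.5114.

2.51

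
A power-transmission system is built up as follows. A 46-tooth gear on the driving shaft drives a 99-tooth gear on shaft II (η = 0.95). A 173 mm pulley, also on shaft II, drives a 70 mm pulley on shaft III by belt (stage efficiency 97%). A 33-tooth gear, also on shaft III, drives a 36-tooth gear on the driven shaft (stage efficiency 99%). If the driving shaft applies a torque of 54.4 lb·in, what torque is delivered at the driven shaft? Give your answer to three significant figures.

Gear mesh: ratio = 99/46 = 2.1522; torque at shaft II = 54.4 × 2.1522 × 0.95 = 111.22 lb·in.
Belt: ratio = 70/173 = 0.40462; torque at shaft III = 111.22 × 0.40462 × 0.97 = 43.654 lb·in.
Gear mesh: ratio = 36/33 = 1.0909; torque at the driven shaft = 43.654 × 1.0909 × 0.99 = 47.146 lb·in.

47.1 lb·in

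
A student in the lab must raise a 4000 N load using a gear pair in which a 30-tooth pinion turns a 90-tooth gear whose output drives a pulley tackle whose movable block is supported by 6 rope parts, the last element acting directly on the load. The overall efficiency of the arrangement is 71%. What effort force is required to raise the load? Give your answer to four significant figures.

313.0 N

Gear pair MA = 90/30 = 3.
Block-and-tackle MA = number of supporting rope parts = 6.
Combined ideal MA = 3 × 6 = 18.
Actual MA = 18 × 0.71 = 12.78.
Effort = load / actual MA = 4000 / 12.78 = 312.99 N.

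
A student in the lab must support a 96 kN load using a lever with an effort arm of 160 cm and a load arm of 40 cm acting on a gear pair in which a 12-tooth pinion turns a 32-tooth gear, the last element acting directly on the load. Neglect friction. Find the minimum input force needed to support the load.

9 kN

Lever MA = effort arm / load arm = 160/40 = 4.
Gear pair MA = 32/12 = 2.6667.
Combined ideal MA = 4 × 2.6667 = 10.667.
Effort = load / MA = 96 / 10.667 = 9 kN.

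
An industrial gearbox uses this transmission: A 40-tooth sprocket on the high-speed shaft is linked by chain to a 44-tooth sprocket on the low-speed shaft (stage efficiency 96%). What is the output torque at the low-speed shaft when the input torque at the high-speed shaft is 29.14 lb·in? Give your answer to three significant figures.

30.8 lb·in

After the chain (44/40): 29.14 × 1.1 × 0.96 = 30.772 lb·in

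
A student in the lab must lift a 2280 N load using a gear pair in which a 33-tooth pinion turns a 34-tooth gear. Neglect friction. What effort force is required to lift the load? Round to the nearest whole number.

2213 N

Gear pair MA = 34/33 = 1.0303.
Effort = load / MA = 2280 / 1.0303 = 2212.9 N.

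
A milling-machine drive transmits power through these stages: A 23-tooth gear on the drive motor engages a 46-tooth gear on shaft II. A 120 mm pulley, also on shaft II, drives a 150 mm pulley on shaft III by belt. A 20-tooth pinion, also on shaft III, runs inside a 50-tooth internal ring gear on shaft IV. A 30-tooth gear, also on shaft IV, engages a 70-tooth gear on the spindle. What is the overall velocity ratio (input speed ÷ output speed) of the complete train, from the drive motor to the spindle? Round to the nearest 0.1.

Each stage contributes driven/driver: gear mesh 46/23 = 2, belt 150/120 = 1.25, internal gear 50/20 = 2.5, gear mesh 70/30 = 2.3333.
Overall: 2 × 1.25 × 2.5 × 2.3333 = 14.583.

14.6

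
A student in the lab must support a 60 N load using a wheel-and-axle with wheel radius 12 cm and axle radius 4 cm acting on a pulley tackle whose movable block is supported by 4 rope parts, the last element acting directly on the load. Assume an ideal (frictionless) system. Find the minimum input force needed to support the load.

5 N

Wheel-and-axle MA = R/r = 12/4 = 3.
Block-and-tackle MA = number of supporting rope parts = 4.
Combined ideal MA = 3 × 4 = 12.
Effort = load / MA = 60 / 12 = 5 N.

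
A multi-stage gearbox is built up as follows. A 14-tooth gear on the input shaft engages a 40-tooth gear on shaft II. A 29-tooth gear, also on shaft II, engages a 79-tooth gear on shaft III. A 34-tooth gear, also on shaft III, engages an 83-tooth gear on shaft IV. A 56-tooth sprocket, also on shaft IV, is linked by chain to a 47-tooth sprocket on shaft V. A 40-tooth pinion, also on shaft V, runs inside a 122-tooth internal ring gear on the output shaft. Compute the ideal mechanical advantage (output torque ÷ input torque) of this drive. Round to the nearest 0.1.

Each stage contributes driven/driver: gear mesh 40/14 = 2.8571, gear mesh 79/29 = 2.7241, gear mesh 83/34 = 2.4412, chain 47/56 = 0.83929, internal gear 122/40 = 3.05.
Overall: 2.8571 × 2.7241 × 2.4412 × 0.83929 × 3.05 = 48.637.

48.6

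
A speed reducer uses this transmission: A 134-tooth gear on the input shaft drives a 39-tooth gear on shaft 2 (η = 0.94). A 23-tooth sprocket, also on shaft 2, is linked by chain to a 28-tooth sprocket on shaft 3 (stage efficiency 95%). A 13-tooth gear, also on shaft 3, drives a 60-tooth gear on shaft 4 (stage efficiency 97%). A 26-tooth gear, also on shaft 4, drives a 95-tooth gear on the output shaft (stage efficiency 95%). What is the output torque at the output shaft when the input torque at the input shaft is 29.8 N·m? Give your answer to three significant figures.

147 N·m

Gear mesh: ratio = 39/134 = 0.29104; torque at shaft 2 = 29.8 × 0.29104 × 0.94 = 8.1527 N·m.
Chain: ratio = 28/23 = 1.2174; torque at shaft 3 = 8.1527 × 1.2174 × 0.95 = 9.4288 N·m.
Gear mesh: ratio = 60/13 = 4.6154; torque at shaft 4 = 9.4288 × 4.6154 × 0.97 = 42.212 N·m.
Gear mesh: ratio = 95/26 = 3.6538; torque at the output shaft = 42.212 × 3.6538 × 0.95 = 146.52 N·m.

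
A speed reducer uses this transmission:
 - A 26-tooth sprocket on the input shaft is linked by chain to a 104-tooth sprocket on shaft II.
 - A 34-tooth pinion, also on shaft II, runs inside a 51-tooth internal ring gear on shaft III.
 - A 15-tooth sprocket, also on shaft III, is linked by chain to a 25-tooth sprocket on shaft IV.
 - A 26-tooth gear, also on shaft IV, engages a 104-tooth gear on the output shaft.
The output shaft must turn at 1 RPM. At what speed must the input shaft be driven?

40 RPM

Overall ratio R = 4 × 1.5 × 1.6667 × 4 = 40.
Required input speed = output speed × R = 1 × 40 = 40 RPM.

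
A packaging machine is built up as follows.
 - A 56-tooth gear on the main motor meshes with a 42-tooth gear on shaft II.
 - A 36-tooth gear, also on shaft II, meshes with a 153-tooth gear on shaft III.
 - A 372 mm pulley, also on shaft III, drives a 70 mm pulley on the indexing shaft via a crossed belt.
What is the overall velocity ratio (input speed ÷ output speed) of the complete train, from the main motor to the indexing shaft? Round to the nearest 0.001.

0.600

Each stage contributes driven/driver: gear mesh 42/56 = 0.75, gear mesh 153/36 = 4.25, belt 70/372 = 0.18817.
Overall: 0.75 × 4.25 × 0.18817 = 0.5998.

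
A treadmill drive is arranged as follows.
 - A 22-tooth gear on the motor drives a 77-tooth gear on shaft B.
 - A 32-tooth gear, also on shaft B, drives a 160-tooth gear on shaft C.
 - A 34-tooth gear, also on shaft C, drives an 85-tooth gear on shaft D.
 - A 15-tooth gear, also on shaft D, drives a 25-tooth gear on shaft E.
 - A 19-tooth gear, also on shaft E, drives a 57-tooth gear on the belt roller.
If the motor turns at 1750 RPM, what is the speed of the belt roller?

gear mesh 77/22 = 3.5 → 1750/3.5 = 500 RPM
gear mesh 160/32 = 5 → 500/5 = 100 RPM
gear mesh 85/34 = 2.5 → 100/2.5 = 40 RPM
gear mesh 25/15 = 1.6667 → 40/1.6667 = 24 RPM
gear mesh 57/19 = 3 → 24/3 = 8 RPM

8 RPM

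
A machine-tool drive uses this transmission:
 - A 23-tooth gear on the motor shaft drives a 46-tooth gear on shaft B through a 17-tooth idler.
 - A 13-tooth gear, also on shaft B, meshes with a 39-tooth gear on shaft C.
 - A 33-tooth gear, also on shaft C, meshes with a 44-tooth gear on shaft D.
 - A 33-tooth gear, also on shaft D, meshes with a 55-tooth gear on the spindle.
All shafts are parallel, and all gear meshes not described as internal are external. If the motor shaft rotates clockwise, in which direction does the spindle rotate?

anticlockwise

the motor shaft → shaft B: driver → idler → driven is 2 external meshes, 2 reversals → CW.
shaft B → shaft C: external mesh, 1 reversal → CCW.
shaft C → shaft D: external mesh, 1 reversal → CW.
shaft D → the spindle: external mesh, 1 reversal → CCW.
5 reversals in total — an odd number — so the spindle turns opposite to the motor shaft.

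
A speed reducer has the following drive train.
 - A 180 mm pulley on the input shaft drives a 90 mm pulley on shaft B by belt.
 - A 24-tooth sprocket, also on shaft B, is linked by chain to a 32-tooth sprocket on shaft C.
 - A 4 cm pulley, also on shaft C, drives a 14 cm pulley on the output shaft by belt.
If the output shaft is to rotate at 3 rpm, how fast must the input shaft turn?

7 rpm

Overall ratio R = 0.5 × 1.3333 × 3.5 = 2.3333.
Required input speed = output speed × R = 3 × 2.3333 = 7 rpm.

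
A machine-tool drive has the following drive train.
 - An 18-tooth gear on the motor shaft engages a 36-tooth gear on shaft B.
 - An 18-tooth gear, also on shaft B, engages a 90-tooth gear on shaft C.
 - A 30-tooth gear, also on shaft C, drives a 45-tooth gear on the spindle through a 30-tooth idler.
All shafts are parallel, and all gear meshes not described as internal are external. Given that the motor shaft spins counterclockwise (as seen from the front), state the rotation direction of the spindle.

the motor shaft → shaft B: external mesh, 1 reversal → CW.
shaft B → shaft C: external mesh, 1 reversal → CCW.
shaft C → the spindle: driver → idler → driven is 2 external meshes, 2 reversals → CCW.
4 reversals in total — an even number — so the spindle turns the same way as the motor shaft.

counterclockwise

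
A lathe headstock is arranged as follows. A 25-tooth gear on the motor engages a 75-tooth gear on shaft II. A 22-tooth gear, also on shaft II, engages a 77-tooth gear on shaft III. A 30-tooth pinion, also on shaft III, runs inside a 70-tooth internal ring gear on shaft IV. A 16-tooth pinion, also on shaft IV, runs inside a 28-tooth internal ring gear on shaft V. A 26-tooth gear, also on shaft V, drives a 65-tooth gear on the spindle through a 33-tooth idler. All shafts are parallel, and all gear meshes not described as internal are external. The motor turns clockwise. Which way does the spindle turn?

clockwise

the motor → shaft II: external mesh, 1 reversal → CCW.
shaft II → shaft III: external mesh, 1 reversal → CW.
shaft III → shaft IV: internal mesh, same direction → CW.
shaft IV → shaft V: internal mesh, same direction → CW.
shaft V → the spindle: driver → idler → driven is 2 external meshes, 2 reversals → CW.
4 reversals in total — an even number — so the spindle turns the same way as the motor.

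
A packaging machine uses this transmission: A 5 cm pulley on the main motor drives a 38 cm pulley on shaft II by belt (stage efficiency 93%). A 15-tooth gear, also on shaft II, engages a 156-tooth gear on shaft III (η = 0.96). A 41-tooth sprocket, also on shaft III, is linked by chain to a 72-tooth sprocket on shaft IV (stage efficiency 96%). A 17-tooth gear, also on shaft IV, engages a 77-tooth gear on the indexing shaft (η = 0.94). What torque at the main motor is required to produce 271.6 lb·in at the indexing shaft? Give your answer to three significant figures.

0.536 lb·in

Overall ratio R = 7.6 × 10.4 × 1.7561 × 4.5294 = 628.69; overall efficiency η = 0.93 × 0.96 × 0.96 × 0.94 = 0.8057.
Input torque = output torque / (R × η) = 271.6 / (628.69 × 0.8057) = 0.53622 lb·in.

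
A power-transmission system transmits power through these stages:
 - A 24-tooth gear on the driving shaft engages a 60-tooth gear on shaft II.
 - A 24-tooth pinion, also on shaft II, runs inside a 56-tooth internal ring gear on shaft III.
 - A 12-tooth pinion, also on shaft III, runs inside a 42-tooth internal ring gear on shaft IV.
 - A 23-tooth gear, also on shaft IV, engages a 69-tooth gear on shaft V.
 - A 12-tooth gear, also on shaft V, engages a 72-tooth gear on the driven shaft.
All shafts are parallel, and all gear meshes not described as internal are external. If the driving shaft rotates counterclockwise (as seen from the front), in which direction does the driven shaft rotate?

clockwise

the driving shaft → shaft II: external mesh, 1 reversal → CW.
shaft II → shaft III: internal mesh, same direction → CW.
shaft III → shaft IV: internal mesh, same direction → CW.
shaft IV → shaft V: external mesh, 1 reversal → CCW.
shaft V → the driven shaft: external mesh, 1 reversal → CW.
3 reversals in total — an odd number — so the driven shaft turns opposite to the driving shaft.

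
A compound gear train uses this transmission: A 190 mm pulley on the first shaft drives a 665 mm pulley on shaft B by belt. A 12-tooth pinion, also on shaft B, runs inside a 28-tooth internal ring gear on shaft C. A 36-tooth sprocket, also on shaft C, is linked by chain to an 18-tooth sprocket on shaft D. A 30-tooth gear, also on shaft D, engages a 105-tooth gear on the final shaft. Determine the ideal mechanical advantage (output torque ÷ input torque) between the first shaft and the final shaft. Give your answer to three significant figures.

Each stage contributes driven/driver: belt 665/190 = 3.5, internal gear 28/12 = 2.3333, chain 18/36 = 0.5, gear mesh 105/30 = 3.5.
Overall: 3.5 × 2.3333 × 0.5 × 3.5 = 14.292.

14.3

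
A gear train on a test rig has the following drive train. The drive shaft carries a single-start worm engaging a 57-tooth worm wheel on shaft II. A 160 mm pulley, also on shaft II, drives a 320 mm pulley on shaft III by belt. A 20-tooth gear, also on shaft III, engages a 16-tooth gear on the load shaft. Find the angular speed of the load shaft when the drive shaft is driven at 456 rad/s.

worm 57/1 = 57 → 456/57 = 8 rad/s
belt 320/160 = 2 → 8/2 = 4 rad/s
gear mesh 16/20 = 0.8 → 4/0.8 = 5 rad/s

5 rad/s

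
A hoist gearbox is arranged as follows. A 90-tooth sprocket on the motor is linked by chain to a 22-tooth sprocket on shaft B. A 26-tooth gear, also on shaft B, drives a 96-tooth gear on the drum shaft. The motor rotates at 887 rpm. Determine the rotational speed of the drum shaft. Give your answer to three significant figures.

983 rpm

Chain: ratio = 22/90 = 0.24444, so shaft B turns at 887 / 0.24444 = 3628.6 rpm.
Gear mesh: ratio = 96/26 = 3.6923, so the drum shaft turns at 3628.6 / 3.6923 = 982.76 rpm.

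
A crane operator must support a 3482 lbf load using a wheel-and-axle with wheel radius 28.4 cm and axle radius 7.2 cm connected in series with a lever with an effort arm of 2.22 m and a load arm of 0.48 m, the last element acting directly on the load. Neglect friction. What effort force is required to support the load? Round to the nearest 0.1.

Wheel-and-axle MA = R/r = 28.4/7.2 = 3.9444.
Lever MA = effort arm / load arm = 2.22/0.48 = 4.625.
Combined ideal MA = 3.9444 × 4.625 = 18.243.
Effort = load / MA = 3482 / 18.243 = 190.87 lbf.

190.9 lbf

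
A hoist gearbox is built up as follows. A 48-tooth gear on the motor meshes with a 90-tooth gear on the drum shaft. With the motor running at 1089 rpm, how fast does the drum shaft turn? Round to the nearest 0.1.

the motor → the drum shaft (gear mesh, 90/48): 1089 ÷ 1.875 = 580.8 rpm

580.8 rpm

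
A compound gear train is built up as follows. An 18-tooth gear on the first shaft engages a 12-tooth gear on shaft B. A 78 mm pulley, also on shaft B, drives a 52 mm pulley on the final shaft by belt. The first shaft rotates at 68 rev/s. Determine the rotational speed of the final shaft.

153 rev/s

the first shaft → shaft B (gear mesh, 12/18): 68 ÷ 0.66667 = 102 rev/s
shaft B → the final shaft (belt, 52/78): 102 ÷ 0.66667 = 153 rev/s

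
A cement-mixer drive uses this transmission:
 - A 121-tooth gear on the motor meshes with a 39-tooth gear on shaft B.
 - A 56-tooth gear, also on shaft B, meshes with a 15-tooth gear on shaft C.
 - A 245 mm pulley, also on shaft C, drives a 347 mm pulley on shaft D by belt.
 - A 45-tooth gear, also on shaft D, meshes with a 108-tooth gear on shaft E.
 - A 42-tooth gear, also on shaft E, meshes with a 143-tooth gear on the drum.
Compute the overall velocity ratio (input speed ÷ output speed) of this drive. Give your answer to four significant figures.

0.9992

Each stage contributes driven/driver: gear mesh 39/121 = 0.32231, gear mesh 15/56 = 0.26786, belt 347/245 = 1.4163, gear mesh 108/45 = 2.4, gear mesh 143/42 = 3.4048.
Overall: 0.32231 × 0.26786 × 1.4163 × 2.4 × 3.4048 = 0.99918.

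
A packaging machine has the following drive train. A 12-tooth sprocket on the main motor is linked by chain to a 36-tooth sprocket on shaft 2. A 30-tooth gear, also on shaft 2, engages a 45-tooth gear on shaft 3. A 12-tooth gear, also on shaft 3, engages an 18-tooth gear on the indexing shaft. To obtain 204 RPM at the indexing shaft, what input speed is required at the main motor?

1377 RPM

Overall ratio R = 3 × 1.5 × 1.5 = 6.75.
Required input speed = output speed × R = 204 × 6.75 = 1377 RPM.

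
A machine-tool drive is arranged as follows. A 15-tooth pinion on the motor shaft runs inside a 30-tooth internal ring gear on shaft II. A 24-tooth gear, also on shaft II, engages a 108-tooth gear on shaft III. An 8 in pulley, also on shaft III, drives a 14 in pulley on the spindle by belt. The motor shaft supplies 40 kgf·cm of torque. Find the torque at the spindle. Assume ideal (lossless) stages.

630 kgf·cm

internal gear 30/15 = 2 → τ = 40·2 = 80 kgf·cm
gear mesh 108/24 = 4.5 → τ = 80·4.5 = 360 kgf·cm
belt 14/8 = 1.75 → τ = 360·1.75 = 630 kgf·cm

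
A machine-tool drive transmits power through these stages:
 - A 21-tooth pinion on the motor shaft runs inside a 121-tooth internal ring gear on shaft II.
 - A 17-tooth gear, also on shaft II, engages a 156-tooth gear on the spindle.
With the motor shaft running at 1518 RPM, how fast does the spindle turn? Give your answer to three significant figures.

the motor shaft → shaft II (internal gear, 121/21): 1518 ÷ 5.7619 = 263.45 RPM
shaft II → the spindle (gear mesh, 156/17): 263.45 ÷ 9.1765 = 28.71 RPM

28.7 RPM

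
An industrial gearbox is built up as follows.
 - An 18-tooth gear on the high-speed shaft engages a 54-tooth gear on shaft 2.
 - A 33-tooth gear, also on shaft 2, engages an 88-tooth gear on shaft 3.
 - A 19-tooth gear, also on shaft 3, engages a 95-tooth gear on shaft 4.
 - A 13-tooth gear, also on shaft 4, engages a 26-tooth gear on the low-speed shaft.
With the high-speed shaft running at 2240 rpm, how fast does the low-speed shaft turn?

Gear mesh: ratio = 54/18 = 3, so shaft 2 turns at 2240 / 3 = 746.67 rpm.
Gear mesh: ratio = 88/33 = 2.6667, so shaft 3 turns at 746.67 / 2.6667 = 280 rpm.
Gear mesh: ratio = 95/19 = 5, so shaft 4 turns at 280 / 5 = 56 rpm.
Gear mesh: ratio = 26/13 = 2, so the low-speed shaft turns at 56 / 2 = 28 rpm.

28 rpm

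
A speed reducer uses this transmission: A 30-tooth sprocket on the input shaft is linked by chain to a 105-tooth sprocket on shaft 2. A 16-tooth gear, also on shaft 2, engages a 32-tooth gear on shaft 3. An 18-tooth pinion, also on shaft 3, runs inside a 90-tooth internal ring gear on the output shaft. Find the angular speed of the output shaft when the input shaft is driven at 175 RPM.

5 RPM

chain 105/30 = 3.5 → 175/3.5 = 50 RPM
gear mesh 32/16 = 2 → 50/2 = 25 RPM
internal gear 90/18 = 5 → 25/5 = 5 RPM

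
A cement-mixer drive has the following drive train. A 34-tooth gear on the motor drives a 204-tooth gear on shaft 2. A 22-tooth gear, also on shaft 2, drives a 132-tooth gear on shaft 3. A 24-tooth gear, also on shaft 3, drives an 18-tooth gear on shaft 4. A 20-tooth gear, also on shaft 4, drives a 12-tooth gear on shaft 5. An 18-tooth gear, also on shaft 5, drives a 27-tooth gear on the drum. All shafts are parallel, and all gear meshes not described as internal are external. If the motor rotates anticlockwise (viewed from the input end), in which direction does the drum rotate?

clockwise

the motor → shaft 2: external mesh, 1 reversal → CW.
shaft 2 → shaft 3: external mesh, 1 reversal → CCW.
shaft 3 → shaft 4: external mesh, 1 reversal → CW.
shaft 4 → shaft 5: external mesh, 1 reversal → CCW.
shaft 5 → the drum: external mesh, 1 reversal → CW.
5 reversals in total — an odd number — so the drum turns opposite to the motor.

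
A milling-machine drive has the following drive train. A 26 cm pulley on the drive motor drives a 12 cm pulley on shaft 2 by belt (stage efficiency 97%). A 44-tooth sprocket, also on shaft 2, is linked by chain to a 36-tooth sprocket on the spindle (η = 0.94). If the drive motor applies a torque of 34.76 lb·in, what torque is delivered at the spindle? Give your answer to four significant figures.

11.97 lb·in

belt 12/26 = 0.46154 → τ = 34.76·0.46154·0.97 = 15.562 lb·in
chain 36/44 = 0.81818 → τ = 15.562·0.81818·0.94 = 11.968 lb·in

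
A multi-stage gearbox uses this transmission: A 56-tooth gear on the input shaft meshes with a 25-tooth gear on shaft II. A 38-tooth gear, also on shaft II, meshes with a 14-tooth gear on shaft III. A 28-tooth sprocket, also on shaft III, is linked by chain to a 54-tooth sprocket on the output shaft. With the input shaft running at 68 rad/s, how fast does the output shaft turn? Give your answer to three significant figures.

the input shaft → shaft II (gear mesh, 25/56): 68 ÷ 0.44643 = 152.32 rad/s
shaft II → shaft III (gear mesh, 14/38): 152.32 ÷ 0.36842 = 413.44 rad/s
shaft III → the output shaft (chain, 54/28): 413.44 ÷ 1.9286 = 214.38 rad/s

214 rad/s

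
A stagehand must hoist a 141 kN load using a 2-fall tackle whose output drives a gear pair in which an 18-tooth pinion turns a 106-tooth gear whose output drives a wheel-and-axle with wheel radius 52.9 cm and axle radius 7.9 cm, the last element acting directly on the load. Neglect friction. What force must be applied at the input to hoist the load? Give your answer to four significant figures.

1.788 kN

Block-and-tackle MA = number of supporting rope parts = 2.
Gear pair MA = 106/18 = 5.8889.
Wheel-and-axle MA = R/r = 52.9/7.9 = 6.6962.
Combined ideal MA = 2 × 5.8889 × 6.6962 = 78.866.
Effort = load / MA = 141 / 78.866 = 1.7878 kN.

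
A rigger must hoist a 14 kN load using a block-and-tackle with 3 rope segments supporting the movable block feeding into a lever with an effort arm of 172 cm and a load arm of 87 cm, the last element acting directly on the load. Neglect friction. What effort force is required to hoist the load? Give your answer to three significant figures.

2.36 kN

Block-and-tackle MA = number of supporting rope parts = 3.
Lever MA = effort arm / load arm = 172/87 = 1.977.
Combined ideal MA = 3 × 1.977 = 5.931.
Effort = load / MA = 14 / 5.931 = 2.3605 kN.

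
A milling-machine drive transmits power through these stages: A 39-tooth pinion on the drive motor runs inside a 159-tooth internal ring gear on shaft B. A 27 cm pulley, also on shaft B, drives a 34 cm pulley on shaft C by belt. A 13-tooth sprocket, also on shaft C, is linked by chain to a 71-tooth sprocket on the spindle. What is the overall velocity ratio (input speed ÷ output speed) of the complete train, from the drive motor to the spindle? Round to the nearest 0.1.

28.0

Each stage contributes driven/driver: internal gear 159/39 = 4.0769, belt 34/27 = 1.2593, chain 71/13 = 5.4615.
Overall: 4.0769 × 1.2593 × 5.4615 = 28.039.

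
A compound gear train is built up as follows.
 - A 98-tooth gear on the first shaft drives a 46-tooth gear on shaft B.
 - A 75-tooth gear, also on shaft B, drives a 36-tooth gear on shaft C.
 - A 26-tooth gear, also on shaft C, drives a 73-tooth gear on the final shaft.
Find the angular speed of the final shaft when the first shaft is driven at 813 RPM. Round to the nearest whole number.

gear mesh 46/98 = 0.46939 → 813/0.46939 = 1732 RPM
gear mesh 36/75 = 0.48 → 1732/0.48 = 3608.4 RPM
gear mesh 73/26 = 2.8077 → 3608.4/2.8077 = 1285.2 RPM

1285 RPM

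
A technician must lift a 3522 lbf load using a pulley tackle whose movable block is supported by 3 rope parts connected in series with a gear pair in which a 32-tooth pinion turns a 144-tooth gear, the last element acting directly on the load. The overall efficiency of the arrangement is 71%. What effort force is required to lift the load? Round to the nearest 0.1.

Block-and-tackle MA = number of supporting rope parts = 3.
Gear pair MA = 144/32 = 4.5.
Combined ideal MA = 3 × 4.5 = 13.5.
Actual MA = 13.5 × 0.71 = 9.585.
Effort = load / actual MA = 3522 / 9.585 = 367.45 lbf.

367.4 lbf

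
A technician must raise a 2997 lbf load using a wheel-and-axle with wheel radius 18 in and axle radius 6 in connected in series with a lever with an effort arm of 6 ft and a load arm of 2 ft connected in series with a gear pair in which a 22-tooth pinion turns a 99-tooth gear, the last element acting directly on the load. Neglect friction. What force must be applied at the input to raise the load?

74 lbf

Wheel-and-axle MA = R/r = 18/6 = 3.
Lever MA = effort arm / load arm = 6/2 = 3.
Gear pair MA = 99/22 = 4.5.
Combined ideal MA = 3 × 3 × 4.5 = 40.5.
Effort = load / MA = 2997 / 40.5 = 74 lbf.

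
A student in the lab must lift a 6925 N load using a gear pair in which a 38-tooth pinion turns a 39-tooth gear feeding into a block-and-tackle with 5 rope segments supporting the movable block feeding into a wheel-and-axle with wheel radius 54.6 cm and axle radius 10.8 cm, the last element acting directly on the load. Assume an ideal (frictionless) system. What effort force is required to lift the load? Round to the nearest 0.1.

Gear pair MA = 39/38 = 1.0263.
Block-and-tackle MA = number of supporting rope parts = 5.
Wheel-and-axle MA = R/r = 54.6/10.8 = 5.0556.
Combined ideal MA = 1.0263 × 5 × 5.0556 = 25.943.
Effort = load / MA = 6925 / 25.943 = 266.93 N.

266.9 N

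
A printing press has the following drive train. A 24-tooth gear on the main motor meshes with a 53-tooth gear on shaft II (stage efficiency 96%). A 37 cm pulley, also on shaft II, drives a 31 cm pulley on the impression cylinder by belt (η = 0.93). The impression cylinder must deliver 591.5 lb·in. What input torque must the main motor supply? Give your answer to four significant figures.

Overall ratio R = 2.2083 × 0.83784 = 1.8502; overall efficiency η = 0.96 × 0.93 = 0.8928.
Input torque = output torque / (R × η) = 591.5 / (1.8502 × 0.8928) = 358.08 lb·in.

358.1 lb·in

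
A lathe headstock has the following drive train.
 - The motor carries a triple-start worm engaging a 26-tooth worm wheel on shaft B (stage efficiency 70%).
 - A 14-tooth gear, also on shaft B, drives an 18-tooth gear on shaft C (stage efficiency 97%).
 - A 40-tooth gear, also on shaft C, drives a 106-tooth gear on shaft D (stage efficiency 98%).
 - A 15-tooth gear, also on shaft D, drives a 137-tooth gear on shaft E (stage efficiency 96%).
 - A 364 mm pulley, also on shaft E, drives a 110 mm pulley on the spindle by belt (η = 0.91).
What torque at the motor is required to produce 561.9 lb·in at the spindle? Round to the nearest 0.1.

11.9 lb·in

Overall ratio R = 8.6667 × 1.2857 × 2.65 × 9.1333 × 0.3022 = 81.501; overall efficiency η = 0.70 × 0.97 × 0.98 × 0.96 × 0.91 = 0.5813.
Input torque = output torque / (R × η) = 561.9 / (81.501 × 0.5813) = 11.86 lb·in.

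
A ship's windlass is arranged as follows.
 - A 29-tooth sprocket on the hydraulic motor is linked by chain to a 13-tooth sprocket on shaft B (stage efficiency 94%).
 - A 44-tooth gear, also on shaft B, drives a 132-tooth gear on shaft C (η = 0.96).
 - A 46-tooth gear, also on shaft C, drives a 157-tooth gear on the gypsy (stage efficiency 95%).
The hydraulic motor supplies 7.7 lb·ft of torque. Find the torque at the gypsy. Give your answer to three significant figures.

30.3 lb·ft

Chain: ratio = 13/29 = 0.44828; torque at shaft B = 7.7 × 0.44828 × 0.94 = 3.2446 lb·ft.
Gear mesh: ratio = 132/44 = 3; torque at shaft C = 3.2446 × 3 × 0.96 = 9.3445 lb·ft.
Gear mesh: ratio = 157/46 = 3.413; torque at the gypsy = 9.3445 × 3.413 × 0.95 = 30.299 lb·ft.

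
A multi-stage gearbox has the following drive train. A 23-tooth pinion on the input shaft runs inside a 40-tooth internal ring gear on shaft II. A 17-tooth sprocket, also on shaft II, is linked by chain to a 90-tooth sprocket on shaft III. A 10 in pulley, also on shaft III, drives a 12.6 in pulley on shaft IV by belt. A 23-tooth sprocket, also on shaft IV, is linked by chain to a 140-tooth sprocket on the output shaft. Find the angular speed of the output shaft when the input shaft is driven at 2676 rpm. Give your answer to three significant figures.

internal gear 40/23 = 1.7391 → 2676/1.7391 = 1538.7 rpm
chain 90/17 = 5.2941 → 1538.7/5.2941 = 290.64 rpm
belt 12.6/10 = 1.26 → 290.64/1.26 = 230.67 rpm
chain 140/23 = 6.087 → 230.67/6.087 = 37.896 rpm

37.9 rpm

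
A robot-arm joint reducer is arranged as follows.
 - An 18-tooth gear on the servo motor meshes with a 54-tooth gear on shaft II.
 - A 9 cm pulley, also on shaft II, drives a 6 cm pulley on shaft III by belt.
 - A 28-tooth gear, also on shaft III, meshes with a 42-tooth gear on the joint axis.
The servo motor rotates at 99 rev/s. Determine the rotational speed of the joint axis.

Gear mesh: ratio = 54/18 = 3, so shaft II turns at 99 / 3 = 33 rev/s.
Belt: ratio = 6/9 = 0.66667, so shaft III turns at 33 / 0.66667 = 49.5 rev/s.
Gear mesh: ratio = 42/28 = 1.5, so the joint axis turns at 49.5 / 1.5 = 33 rev/s.

33 rev/s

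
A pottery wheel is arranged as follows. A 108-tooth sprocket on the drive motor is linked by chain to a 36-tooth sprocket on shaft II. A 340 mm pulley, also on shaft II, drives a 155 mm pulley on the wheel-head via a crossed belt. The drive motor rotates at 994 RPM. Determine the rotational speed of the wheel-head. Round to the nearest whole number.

chain 36/108 = 0.33333 → 994/0.33333 = 2982 RPM
belt 155/340 = 0.45588 → 2982/0.45588 = 6541.2 RPM

6541 RPM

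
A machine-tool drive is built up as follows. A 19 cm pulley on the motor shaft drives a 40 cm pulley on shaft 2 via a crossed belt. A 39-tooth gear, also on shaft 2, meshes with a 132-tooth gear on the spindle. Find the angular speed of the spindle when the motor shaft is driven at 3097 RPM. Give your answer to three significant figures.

belt 40/19 = 2.1053 → 3097/2.1053 = 1471.1 RPM
gear mesh 132/39 = 3.3846 → 1471.1/3.3846 = 434.64 RPM

435 RPM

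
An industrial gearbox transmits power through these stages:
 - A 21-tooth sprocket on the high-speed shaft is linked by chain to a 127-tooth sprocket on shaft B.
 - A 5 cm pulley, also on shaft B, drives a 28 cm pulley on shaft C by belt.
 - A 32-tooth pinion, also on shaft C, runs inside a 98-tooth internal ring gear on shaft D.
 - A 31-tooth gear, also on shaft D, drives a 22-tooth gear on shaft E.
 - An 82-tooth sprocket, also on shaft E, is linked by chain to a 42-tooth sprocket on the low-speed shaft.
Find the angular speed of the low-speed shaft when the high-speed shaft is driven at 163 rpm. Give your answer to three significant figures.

chain 127/21 = 6.0476 → 163/6.0476 = 26.953 rpm
belt 28/5 = 5.6 → 26.953/5.6 = 4.813 rpm
internal gear 98/32 = 3.0625 → 4.813/3.0625 = 1.5716 rpm
gear mesh 22/31 = 0.70968 → 1.5716/0.70968 = 2.2145 rpm
chain 42/82 = 0.5122 → 2.2145/0.5122 = 4.3236 rpm

4.32 rpm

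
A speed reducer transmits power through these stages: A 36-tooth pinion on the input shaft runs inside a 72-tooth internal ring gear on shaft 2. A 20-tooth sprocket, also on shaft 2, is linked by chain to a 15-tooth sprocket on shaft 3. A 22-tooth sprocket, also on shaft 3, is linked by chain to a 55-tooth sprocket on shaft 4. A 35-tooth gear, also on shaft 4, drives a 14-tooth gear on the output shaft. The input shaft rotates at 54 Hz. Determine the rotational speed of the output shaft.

36 Hz

Internal gear: ratio = 72/36 = 2, so shaft 2 turns at 54 / 2 = 27 Hz.
Chain: ratio = 15/20 = 0.75, so shaft 3 turns at 27 / 0.75 = 36 Hz.
Chain: ratio = 55/22 = 2.5, so shaft 4 turns at 36 / 2.5 = 14.4 Hz.
Gear mesh: ratio = 14/35 = 0.4, so the output shaft turns at 14.4 / 0.4 = 36 Hz.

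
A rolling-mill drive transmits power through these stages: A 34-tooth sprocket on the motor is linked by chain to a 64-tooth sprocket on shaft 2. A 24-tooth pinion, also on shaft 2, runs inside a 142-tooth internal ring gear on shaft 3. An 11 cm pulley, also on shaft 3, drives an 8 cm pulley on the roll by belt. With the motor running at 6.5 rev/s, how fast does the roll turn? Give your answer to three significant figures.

the motor → shaft 2 (chain, 64/34): 6.5 ÷ 1.8824 = 3.4531 rev/s
shaft 2 → shaft 3 (internal gear, 142/24): 3.4531 ÷ 5.9167 = 0.58363 rev/s
shaft 3 → the roll (belt, 8/11): 0.58363 ÷ 0.72727 = 0.80249 rev/s

0.802 rev/s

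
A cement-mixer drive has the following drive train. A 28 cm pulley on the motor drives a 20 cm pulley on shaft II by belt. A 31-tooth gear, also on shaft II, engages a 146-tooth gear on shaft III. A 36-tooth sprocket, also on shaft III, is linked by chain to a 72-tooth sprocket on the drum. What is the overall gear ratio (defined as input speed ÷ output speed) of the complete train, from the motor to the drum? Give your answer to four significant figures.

Each stage contributes driven/driver: belt 20/28 = 0.71429, gear mesh 146/31 = 4.7097, chain 72/36 = 2.
Overall: 0.71429 × 4.7097 × 2 = 6.7281.

6.728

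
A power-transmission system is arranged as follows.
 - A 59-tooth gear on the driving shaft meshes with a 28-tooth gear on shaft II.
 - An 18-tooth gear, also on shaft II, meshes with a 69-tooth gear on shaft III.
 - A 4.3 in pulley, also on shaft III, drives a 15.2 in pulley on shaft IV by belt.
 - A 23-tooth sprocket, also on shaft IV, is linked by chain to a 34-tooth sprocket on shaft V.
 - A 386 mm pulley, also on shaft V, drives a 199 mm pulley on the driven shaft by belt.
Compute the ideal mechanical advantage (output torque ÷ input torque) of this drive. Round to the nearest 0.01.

Each stage contributes driven/driver: gear mesh 28/59 = 0.47458, gear mesh 69/18 = 3.8333, belt 15.2/4.3 = 3.5349, chain 34/23 = 1.4783, belt 199/386 = 0.51554.
Overall: 0.47458 × 3.8333 × 3.5349 × 1.4783 × 0.51554 = 4.9009.

4.90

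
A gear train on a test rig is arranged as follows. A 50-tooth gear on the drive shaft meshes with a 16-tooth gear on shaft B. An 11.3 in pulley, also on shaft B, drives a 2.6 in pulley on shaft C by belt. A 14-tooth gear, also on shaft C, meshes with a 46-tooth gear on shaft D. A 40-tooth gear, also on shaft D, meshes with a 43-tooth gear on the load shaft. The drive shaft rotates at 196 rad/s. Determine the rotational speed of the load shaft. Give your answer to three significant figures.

Gear mesh: ratio = 16/50 = 0.32, so shaft B turns at 196 / 0.32 = 612.5 rad/s.
Belt: ratio = 2.6/11.3 = 0.23009, so shaft C turns at 612.5 / 0.23009 = 2662 rad/s.
Gear mesh: ratio = 46/14 = 3.2857, so shaft D turns at 2662 / 3.2857 = 810.18 rad/s.
Gear mesh: ratio = 43/40 = 1.075, so the load shaft turns at 810.18 / 1.075 = 753.66 rad/s.

754 rad/s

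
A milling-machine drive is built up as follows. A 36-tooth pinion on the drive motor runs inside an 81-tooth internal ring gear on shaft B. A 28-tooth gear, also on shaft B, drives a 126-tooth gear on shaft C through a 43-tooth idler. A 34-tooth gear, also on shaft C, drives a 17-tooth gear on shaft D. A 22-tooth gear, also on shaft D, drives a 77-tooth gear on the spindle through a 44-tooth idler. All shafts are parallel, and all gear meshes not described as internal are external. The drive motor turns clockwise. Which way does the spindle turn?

anticlockwise

the drive motor → shaft B: internal mesh, same direction → CW.
shaft B → shaft C: driver → idler → driven is 2 external meshes, 2 reversals → CW.
shaft C → shaft D: external mesh, 1 reversal → CCW.
shaft D → the spindle: driver → idler → driven is 2 external meshes, 2 reversals → CCW.
5 reversals in total — an odd number — so the spindle turns opposite to the drive motor.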